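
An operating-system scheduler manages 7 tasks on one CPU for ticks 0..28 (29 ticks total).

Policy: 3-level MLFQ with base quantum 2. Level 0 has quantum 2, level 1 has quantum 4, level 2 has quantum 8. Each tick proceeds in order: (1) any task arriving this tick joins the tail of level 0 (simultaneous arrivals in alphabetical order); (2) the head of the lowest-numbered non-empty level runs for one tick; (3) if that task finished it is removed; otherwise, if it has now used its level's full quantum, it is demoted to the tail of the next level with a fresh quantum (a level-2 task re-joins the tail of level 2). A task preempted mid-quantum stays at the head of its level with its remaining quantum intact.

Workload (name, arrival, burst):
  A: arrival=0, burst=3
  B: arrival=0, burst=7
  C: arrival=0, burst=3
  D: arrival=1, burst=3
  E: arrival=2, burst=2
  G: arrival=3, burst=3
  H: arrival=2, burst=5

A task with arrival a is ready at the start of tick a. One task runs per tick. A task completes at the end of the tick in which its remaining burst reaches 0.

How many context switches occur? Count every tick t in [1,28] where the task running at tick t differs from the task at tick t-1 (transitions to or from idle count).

context switches = 14

t=0: L0/L1/L2 = ABC/-/- → run A
t=1: L0/L1/L2 = ABCD/-/- → run A
t=2: L0/L1/L2 = BCDEH/A/- → run B
t=3: L0/L1/L2 = BCDEHG/A/- → run B
t=4: L0/L1/L2 = CDEHG/AB/- → run C
t=5: L0/L1/L2 = CDEHG/AB/- → run C
t=6: L0/L1/L2 = DEHG/ABC/- → run D
t=7: L0/L1/L2 = DEHG/ABC/- → run D
t=8: L0/L1/L2 = EHG/ABCD/- → run E
t=9: L0/L1/L2 = EHG/ABCD/- → run E
t=10: L0/L1/L2 = HG/ABCD/- → run H
t=11: L0/L1/L2 = HG/ABCD/- → run H
t=12: L0/L1/L2 = G/ABCDH/- → run G
t=13: L0/L1/L2 = G/ABCDH/- → run G
t=14: L0/L1/L2 = -/ABCDHG/- → run A
t=15: L0/L1/L2 = -/BCDHG/- → run B
t=16: L0/L1/L2 = -/BCDHG/- → run B
t=17: L0/L1/L2 = -/BCDHG/- → run B
t=18: L0/L1/L2 = -/BCDHG/- → run B
t=19: L0/L1/L2 = -/CDHG/B → run C
t=20: L0/L1/L2 = -/DHG/B → run D
t=21: L0/L1/L2 = -/HG/B → run H
t=22: L0/L1/L2 = -/HG/B → run H
t=23: L0/L1/L2 = -/HG/B → run H
t=24: L0/L1/L2 = -/G/B → run G
t=25: L0/L1/L2 = -/-/B → run B
t=26: (idle)
t=27: (idle)
t=28: (idle)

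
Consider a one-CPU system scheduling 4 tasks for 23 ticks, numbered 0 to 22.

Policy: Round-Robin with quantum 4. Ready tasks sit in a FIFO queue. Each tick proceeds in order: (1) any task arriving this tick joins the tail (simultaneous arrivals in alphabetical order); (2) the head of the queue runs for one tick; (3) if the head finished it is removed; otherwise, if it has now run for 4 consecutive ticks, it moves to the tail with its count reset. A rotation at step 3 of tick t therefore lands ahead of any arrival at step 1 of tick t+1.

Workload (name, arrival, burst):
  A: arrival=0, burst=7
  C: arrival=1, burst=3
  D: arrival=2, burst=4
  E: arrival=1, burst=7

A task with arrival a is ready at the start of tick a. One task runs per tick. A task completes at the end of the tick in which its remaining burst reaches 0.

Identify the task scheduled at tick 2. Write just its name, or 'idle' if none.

running at tick 2 = A

t=0: queue=[A] q_used=0 → run A
t=1: queue=[A,C,E] q_used=1 → run A
t=2: queue=[A,C,E,D] q_used=2 → run A
t=3: queue=[A,C,E,D] q_used=3 → run A
t=4: queue=[C,E,D,A] q_used=0 → run C
t=5: queue=[C,E,D,A] q_used=1 → run C
t=6: queue=[C,E,D,A] q_used=2 → run C
t=7: queue=[E,D,A] q_used=0 → run E
t=8: queue=[E,D,A] q_used=1 → run E
t=9: queue=[E,D,A] q_used=2 → run E
t=10: queue=[E,D,A] q_used=3 → run E
t=11: queue=[D,A,E] q_used=0 → run D
t=12: queue=[D,A,E] q_used=1 → run D
t=13: queue=[D,A,E] q_used=2 → run D
t=14: queue=[D,A,E] q_used=3 → run D
t=15: queue=[A,E] q_used=0 → run A
t=16: queue=[A,E] q_used=1 → run A
t=17: queue=[A,E] q_used=2 → run A
t=18: queue=[E] q_used=0 → run E
t=19: queue=[E] q_used=1 → run E
t=20: queue=[E] q_used=2 → run E
t=21: (idle)
t=22: (idle)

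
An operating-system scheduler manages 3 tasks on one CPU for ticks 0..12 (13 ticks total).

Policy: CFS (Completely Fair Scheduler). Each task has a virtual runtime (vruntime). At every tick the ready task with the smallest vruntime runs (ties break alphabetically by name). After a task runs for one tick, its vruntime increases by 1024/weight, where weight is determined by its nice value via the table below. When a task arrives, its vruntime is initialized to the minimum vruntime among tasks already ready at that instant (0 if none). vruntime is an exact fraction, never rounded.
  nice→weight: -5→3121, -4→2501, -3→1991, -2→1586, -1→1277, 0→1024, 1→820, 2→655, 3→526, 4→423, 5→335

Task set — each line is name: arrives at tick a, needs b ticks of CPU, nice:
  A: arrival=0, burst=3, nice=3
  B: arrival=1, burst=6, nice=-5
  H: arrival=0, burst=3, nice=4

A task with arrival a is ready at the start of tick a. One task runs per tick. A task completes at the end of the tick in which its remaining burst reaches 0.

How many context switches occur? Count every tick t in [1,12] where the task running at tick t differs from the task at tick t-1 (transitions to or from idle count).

t=0: vr[A=0 H=0] → run A
t=1: vr[A=512/263 B=0 H=0] → run B
t=2: vr[A=512/263 B=1024/3121 H=0] → run H
t=3: vr[A=512/263 B=1024/3121 H=1024/423] → run B
t=4: vr[A=512/263 B=2048/3121 H=1024/423] → run B
t=5: vr[A=512/263 B=3072/3121 H=1024/423] → run B
t=6: vr[A=512/263 B=4096/3121 H=1024/423] → run B
t=7: vr[A=512/263 B=5120/3121 H=1024/423] → run B
t=8: vr[A=512/263 H=1024/423] → run A
t=9: vr[A=1024/263 H=1024/423] → run H
t=10: vr[A=1024/263 H=2048/423] → run A
t=11: vr[H=2048/423] → run H
t=12: (idle)

context switches = 8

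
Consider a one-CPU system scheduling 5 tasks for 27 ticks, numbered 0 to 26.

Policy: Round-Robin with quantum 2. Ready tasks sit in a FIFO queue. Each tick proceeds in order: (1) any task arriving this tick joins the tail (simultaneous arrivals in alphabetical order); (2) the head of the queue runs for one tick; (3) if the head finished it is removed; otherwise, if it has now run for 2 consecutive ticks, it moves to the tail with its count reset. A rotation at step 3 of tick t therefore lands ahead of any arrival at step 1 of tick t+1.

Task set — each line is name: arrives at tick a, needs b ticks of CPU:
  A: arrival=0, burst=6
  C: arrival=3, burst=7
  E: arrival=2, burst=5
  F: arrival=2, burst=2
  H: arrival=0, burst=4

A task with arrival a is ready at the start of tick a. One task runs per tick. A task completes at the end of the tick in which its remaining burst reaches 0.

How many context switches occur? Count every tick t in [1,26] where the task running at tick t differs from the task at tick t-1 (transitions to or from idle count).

context switches = 12

t=0: queue=[A,H] q_used=0 → run A
t=1: queue=[A,H] q_used=1 → run A
t=2: queue=[H,A,E,F] q_used=0 → run H
t=3: queue=[H,A,E,F,C] q_used=1 → run H
t=4: queue=[A,E,F,C,H] q_used=0 → run A
t=5: queue=[A,E,F,C,H] q_used=1 → run A
t=6: queue=[E,F,C,H,A] q_used=0 → run E
t=7: queue=[E,F,C,H,A] q_used=1 → run E
t=8: queue=[F,C,H,A,E] q_used=0 → run F
t=9: queue=[F,C,H,A,E] q_used=1 → run F
t=10: queue=[C,H,A,E] q_used=0 → run C
t=11: queue=[C,H,A,E] q_used=1 → run C
t=12: queue=[H,A,E,C] q_used=0 → run H
t=13: queue=[H,A,E,C] q_used=1 → run H
t=14: queue=[A,E,C] q_used=0 → run A
t=15: queue=[A,E,C] q_used=1 → run A
t=16: queue=[E,C] q_used=0 → run E
t=17: queue=[E,C] q_used=1 → run E
t=18: queue=[C,E] q_used=0 → run C
t=19: queue=[C,E] q_used=1 → run C
t=20: queue=[E,C] q_used=0 → run E
t=21: queue=[C] q_used=0 → run C
t=22: queue=[C] q_used=1 → run C
t=23: queue=[C] q_used=0 → run C
t=24: (idle)
t=25: (idle)
t=26: (idle)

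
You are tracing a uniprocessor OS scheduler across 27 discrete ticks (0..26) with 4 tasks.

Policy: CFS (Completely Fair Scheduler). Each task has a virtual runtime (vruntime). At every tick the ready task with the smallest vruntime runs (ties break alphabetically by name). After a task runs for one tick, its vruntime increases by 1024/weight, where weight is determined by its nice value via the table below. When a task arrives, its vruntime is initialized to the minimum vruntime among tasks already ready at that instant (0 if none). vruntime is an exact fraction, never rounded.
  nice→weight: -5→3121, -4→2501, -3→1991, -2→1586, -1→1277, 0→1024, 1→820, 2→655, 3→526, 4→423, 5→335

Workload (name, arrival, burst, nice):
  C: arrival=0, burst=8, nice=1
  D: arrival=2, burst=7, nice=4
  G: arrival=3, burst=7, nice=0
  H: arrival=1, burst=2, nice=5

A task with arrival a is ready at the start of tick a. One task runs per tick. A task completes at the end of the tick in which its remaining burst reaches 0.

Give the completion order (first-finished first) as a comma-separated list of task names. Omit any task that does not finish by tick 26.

completion order = H, G, C, D

t=0: vr[C=0] → run C
t=1: vr[C=256/205 H=256/205] → run C
t=2: vr[C=512/205 D=256/205 H=256/205] → run D
t=3: vr[C=512/205 D=318208/86715 G=256/205 H=256/205] → run G
t=4: vr[C=512/205 D=318208/86715 G=461/205 H=256/205] → run H
t=5: vr[C=512/205 D=318208/86715 G=461/205 H=59136/13735] → run G
t=6: vr[C=512/205 D=318208/86715 G=666/205 H=59136/13735] → run C
t=7: vr[C=768/205 D=318208/86715 G=666/205 H=59136/13735] → run G
t=8: vr[C=768/205 D=318208/86715 G=871/205 H=59136/13735] → run D
t=9: vr[C=768/205 D=528128/86715 G=871/205 H=59136/13735] → run C
t=10: vr[C=1024/205 D=528128/86715 G=871/205 H=59136/13735] → run G
t=11: vr[C=1024/205 D=528128/86715 G=1076/205 H=59136/13735] → run H
t=12: vr[C=1024/205 D=528128/86715 G=1076/205] → run C
t=13: vr[C=256/41 D=528128/86715 G=1076/205] → run G
t=14: vr[C=256/41 D=528128/86715 G=1281/205] → run D
t=15: vr[C=256/41 D=246016/28905 G=1281/205] → run C
t=16: vr[C=1536/205 D=246016/28905 G=1281/205] → run G
t=17: vr[C=1536/205 D=246016/28905 G=1486/205] → run G
t=18: vr[C=1536/205 D=246016/28905] → run C
t=19: vr[C=1792/205 D=246016/28905] → run D
t=20: vr[C=1792/205 D=947968/86715] → run C
t=21: vr[D=947968/86715] → run D
t=22: vr[D=1157888/86715] → run D
t=23: vr[D=455936/28905] → run D
t=24: (idle)
t=25: (idle)
t=26: (idle)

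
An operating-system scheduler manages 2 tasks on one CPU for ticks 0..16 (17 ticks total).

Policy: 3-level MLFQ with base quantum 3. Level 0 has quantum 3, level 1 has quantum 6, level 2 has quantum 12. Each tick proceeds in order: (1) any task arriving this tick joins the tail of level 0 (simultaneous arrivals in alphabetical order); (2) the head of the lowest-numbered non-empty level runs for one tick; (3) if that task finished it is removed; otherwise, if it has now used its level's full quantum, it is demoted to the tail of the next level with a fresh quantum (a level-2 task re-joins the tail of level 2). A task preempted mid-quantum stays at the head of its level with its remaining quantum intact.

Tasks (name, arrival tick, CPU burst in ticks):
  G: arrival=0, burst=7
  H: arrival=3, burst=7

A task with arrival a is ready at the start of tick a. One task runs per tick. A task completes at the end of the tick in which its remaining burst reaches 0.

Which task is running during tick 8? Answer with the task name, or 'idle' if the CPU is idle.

running at tick 8 = G

t=0: L0/L1/L2 = G/-/- → run G
t=1: L0/L1/L2 = G/-/- → run G
t=2: L0/L1/L2 = G/-/- → run G
t=3: L0/L1/L2 = H/G/- → run H
t=4: L0/L1/L2 = H/G/- → run H
t=5: L0/L1/L2 = H/G/- → run H
t=6: L0/L1/L2 = -/GH/- → run G
t=7: L0/L1/L2 = -/GH/- → run G
t=8: L0/L1/L2 = -/GH/- → run G
t=9: L0/L1/L2 = -/GH/- → run G
t=10: L0/L1/L2 = -/H/- → run H
t=11: L0/L1/L2 = -/H/- → run H
t=12: L0/L1/L2 = -/H/- → run H
t=13: L0/L1/L2 = -/H/- → run H
t=14: (idle)
t=15: (idle)
t=16: (idle)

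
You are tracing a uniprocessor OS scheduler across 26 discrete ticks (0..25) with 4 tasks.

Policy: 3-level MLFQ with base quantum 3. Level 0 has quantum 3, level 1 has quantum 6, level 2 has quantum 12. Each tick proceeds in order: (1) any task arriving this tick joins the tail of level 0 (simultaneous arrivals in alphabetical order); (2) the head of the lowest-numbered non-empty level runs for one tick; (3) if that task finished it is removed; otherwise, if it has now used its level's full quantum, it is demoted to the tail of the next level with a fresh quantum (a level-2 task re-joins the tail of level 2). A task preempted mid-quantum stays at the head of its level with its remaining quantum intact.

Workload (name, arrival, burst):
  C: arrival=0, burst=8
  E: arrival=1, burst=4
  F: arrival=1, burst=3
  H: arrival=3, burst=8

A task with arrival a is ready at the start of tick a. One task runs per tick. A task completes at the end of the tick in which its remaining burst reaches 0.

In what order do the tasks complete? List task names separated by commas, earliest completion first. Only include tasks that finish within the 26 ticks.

completion order = F, C, E, H

t=0: L0/L1/L2 = C/-/- → run C
t=1: L0/L1/L2 = CEF/-/- → run C
t=2: L0/L1/L2 = CEF/-/- → run C
t=3: L0/L1/L2 = EFH/C/- → run E
t=4: L0/L1/L2 = EFH/C/- → run E
t=5: L0/L1/L2 = EFH/C/- → run E
t=6: L0/L1/L2 = FH/CE/- → run F
t=7: L0/L1/L2 = FH/CE/- → run F
t=8: L0/L1/L2 = FH/CE/- → run F
t=9: L0/L1/L2 = H/CE/- → run H
t=10: L0/L1/L2 = H/CE/- → run H
t=11: L0/L1/L2 = H/CE/- → run H
t=12: L0/L1/L2 = -/CEH/- → run C
t=13: L0/L1/L2 = -/CEH/- → run C
t=14: L0/L1/L2 = -/CEH/- → run C
t=15: L0/L1/L2 = -/CEH/- → run C
t=16: L0/L1/L2 = -/CEH/- → run C
t=17: L0/L1/L2 = -/EH/- → run E
t=18: L0/L1/L2 = -/H/- → run H
t=19: L0/L1/L2 = -/H/- → run H
t=20: L0/L1/L2 = -/H/- → run H
t=21: L0/L1/L2 = -/H/- → run H
t=22: L0/L1/L2 = -/H/- → run H
t=23: (idle)
t=24: (idle)
t=25: (idle)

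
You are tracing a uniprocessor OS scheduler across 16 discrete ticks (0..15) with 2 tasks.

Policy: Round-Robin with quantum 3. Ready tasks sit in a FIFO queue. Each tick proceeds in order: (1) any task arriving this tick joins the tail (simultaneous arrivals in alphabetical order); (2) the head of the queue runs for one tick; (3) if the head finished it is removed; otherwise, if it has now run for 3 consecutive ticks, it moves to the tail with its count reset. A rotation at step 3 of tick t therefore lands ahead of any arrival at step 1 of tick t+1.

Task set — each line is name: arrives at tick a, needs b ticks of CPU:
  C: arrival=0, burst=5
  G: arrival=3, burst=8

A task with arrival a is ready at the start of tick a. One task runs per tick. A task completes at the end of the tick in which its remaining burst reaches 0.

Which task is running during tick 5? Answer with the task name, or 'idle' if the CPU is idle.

running at tick 5 = G

t=0: queue=[C] q_used=0 → run C
t=1: queue=[C] q_used=1 → run C
t=2: queue=[C] q_used=2 → run C
t=3: queue=[C,G] q_used=0 → run C
t=4: queue=[C,G] q_used=1 → run C
t=5: queue=[G] q_used=0 → run G
t=6: queue=[G] q_used=1 → run G
t=7: queue=[G] q_used=2 → run G
t=8: queue=[G] q_used=0 → run G
t=9: queue=[G] q_used=1 → run G
t=10: queue=[G] q_used=2 → run G
t=11: queue=[G] q_used=0 → run G
t=12: queue=[G] q_used=1 → run G
t=13: (idle)
t=14: (idle)
t=15: (idle)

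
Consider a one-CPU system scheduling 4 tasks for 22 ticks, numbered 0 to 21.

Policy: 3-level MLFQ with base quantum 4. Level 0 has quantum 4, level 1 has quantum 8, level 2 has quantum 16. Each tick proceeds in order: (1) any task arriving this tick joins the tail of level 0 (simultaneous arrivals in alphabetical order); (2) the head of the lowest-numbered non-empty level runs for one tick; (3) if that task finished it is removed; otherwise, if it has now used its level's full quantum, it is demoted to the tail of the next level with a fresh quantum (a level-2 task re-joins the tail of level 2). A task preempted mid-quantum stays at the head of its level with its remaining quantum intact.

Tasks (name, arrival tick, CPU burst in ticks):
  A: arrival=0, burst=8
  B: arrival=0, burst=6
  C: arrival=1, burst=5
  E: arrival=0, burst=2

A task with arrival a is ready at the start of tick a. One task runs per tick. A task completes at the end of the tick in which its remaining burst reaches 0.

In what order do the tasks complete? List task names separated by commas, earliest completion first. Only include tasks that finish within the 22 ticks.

completion order = E, A, B, C

t=0: L0/L1/L2 = ABE/-/- → run A
t=1: L0/L1/L2 = ABEC/-/- → run A
t=2: L0/L1/L2 = ABEC/-/- → run A
t=3: L0/L1/L2 = ABEC/-/- → run A
t=4: L0/L1/L2 = BEC/A/- → run B
t=5: L0/L1/L2 = BEC/A/- → run B
t=6: L0/L1/L2 = BEC/A/- → run B
t=7: L0/L1/L2 = BEC/A/- → run B
t=8: L0/L1/L2 = EC/AB/- → run E
t=9: L0/L1/L2 = EC/AB/- → run E
t=10: L0/L1/L2 = C/AB/- → run C
t=11: L0/L1/L2 = C/AB/- → run C
t=12: L0/L1/L2 = C/AB/- → run C
t=13: L0/L1/L2 = C/AB/- → run C
t=14: L0/L1/L2 = -/ABC/- → run A
t=15: L0/L1/L2 = -/ABC/- → run A
t=16: L0/L1/L2 = -/ABC/- → run A
t=17: L0/L1/L2 = -/ABC/- → run A
t=18: L0/L1/L2 = -/BC/- → run B
t=19: L0/L1/L2 = -/BC/- → run B
t=20: L0/L1/L2 = -/C/- → run C
t=21: (idle)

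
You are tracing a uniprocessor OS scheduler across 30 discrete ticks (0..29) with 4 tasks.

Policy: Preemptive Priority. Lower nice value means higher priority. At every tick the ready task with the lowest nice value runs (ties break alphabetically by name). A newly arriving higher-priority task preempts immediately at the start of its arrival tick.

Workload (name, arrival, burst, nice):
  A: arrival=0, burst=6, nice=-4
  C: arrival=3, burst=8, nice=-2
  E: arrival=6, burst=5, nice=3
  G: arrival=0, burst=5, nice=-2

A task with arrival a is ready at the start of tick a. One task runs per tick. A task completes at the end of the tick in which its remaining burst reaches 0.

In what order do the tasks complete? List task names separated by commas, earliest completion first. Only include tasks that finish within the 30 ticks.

t=0: ready={A,G} → run A
t=1: ready={A,G} → run A
t=2: ready={A,G} → run A
t=3: ready={A,C,G} → run A
t=4: ready={A,C,G} → run A
t=5: ready={A,C,G} → run A
t=6: ready={C,E,G} → run C
t=7: ready={C,E,G} → run C
t=8: ready={C,E,G} → run C
t=9: ready={C,E,G} → run C
t=10: ready={C,E,G} → run C
t=11: ready={C,E,G} → run C
t=12: ready={C,E,G} → run C
t=13: ready={C,E,G} → run C
t=14: ready={E,G} → run G
t=15: ready={E,G} → run G
t=16: ready={E,G} → run G
t=17: ready={E,G} → run G
t=18: ready={E,G} → run G
t=19: ready={E} → run E
t=20: ready={E} → run E
t=21: ready={E} → run E
t=22: ready={E} → run E
t=23: ready={E} → run E
t=24: (idle)
t=25: (idle)
t=26: (idle)
t=27: (idle)
t=28: (idle)
t=29: (idle)

completion order = A, C, G, E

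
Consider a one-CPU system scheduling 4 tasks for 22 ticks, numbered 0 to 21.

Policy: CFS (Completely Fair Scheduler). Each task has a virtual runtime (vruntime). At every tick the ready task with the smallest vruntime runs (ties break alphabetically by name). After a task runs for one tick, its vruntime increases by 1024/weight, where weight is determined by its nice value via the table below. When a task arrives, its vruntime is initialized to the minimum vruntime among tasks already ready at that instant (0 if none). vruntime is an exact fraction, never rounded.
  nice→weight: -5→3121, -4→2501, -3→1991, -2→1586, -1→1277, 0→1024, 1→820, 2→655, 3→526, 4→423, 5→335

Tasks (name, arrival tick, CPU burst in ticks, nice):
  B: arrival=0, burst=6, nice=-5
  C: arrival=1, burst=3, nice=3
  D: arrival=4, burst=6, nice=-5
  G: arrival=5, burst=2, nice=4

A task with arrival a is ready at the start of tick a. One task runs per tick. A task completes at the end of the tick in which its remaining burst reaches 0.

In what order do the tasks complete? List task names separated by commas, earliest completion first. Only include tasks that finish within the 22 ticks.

t=0: vr[B=0] → run B
t=1: vr[B=1024/3121 C=1024/3121] → run B
t=2: vr[B=2048/3121 C=1024/3121] → run C
t=3: vr[B=2048/3121 C=1867264/820823] → run B
t=4: vr[B=3072/3121 C=1867264/820823 D=3072/3121] → run B
t=5: vr[B=4096/3121 C=1867264/820823 D=3072/3121 G=3072/3121] → run D
t=6: vr[B=4096/3121 C=1867264/820823 D=4096/3121 G=3072/3121] → run G
t=7: vr[B=4096/3121 C=1867264/820823 D=4096/3121 G=4495360/1320183] → run B
t=8: vr[B=5120/3121 C=1867264/820823 D=4096/3121 G=4495360/1320183] → run D
t=9: vr[B=5120/3121 C=1867264/820823 D=5120/3121 G=4495360/1320183] → run B
t=10: vr[C=1867264/820823 D=5120/3121 G=4495360/1320183] → run D
t=11: vr[C=1867264/820823 D=6144/3121 G=4495360/1320183] → run D
t=12: vr[C=1867264/820823 D=7168/3121 G=4495360/1320183] → run C
t=13: vr[C=3465216/820823 D=7168/3121 G=4495360/1320183] → run D
t=14: vr[C=3465216/820823 D=8192/3121 G=4495360/1320183] → run D
t=15: vr[C=3465216/820823 G=4495360/1320183] → run G
t=16: vr[C=3465216/820823] → run C
t=17: (idle)
t=18: (idle)
t=19: (idle)
t=20: (idle)
t=21: (idle)

completion order = B, D, G, C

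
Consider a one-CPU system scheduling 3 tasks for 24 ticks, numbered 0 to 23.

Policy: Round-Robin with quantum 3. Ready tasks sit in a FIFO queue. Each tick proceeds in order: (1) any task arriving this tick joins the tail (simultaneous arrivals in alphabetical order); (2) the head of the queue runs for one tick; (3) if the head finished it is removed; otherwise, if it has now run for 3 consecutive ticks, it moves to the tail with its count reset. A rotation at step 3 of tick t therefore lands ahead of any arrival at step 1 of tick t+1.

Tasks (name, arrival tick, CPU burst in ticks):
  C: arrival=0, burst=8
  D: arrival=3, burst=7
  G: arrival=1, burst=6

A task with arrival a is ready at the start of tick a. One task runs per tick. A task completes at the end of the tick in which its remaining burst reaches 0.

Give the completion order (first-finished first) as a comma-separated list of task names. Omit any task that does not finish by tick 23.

completion order = G, C, D

t=0: queue=[C] q_used=0 → run C
t=1: queue=[C,G] q_used=1 → run C
t=2: queue=[C,G] q_used=2 → run C
t=3: queue=[G,C,D] q_used=0 → run G
t=4: queue=[G,C,D] q_used=1 → run G
t=5: queue=[G,C,D] q_used=2 → run G
t=6: queue=[C,D,G] q_used=0 → run C
t=7: queue=[C,D,G] q_used=1 → run C
t=8: queue=[C,D,G] q_used=2 → run C
t=9: queue=[D,G,C] q_used=0 → run D
t=10: queue=[D,G,C] q_used=1 → run D
t=11: queue=[D,G,C] q_used=2 → run D
t=12: queue=[G,C,D] q_used=0 → run G
t=13: queue=[G,C,D] q_used=1 → run G
t=14: queue=[G,C,D] q_used=2 → run G
t=15: queue=[C,D] q_used=0 → run C
t=16: queue=[C,D] q_used=1 → run C
t=17: queue=[D] q_used=0 → run D
t=18: queue=[D] q_used=1 → run D
t=19: queue=[D] q_used=2 → run D
t=20: queue=[D] q_used=0 → run D
t=21: (idle)
t=22: (idle)
t=23: (idle)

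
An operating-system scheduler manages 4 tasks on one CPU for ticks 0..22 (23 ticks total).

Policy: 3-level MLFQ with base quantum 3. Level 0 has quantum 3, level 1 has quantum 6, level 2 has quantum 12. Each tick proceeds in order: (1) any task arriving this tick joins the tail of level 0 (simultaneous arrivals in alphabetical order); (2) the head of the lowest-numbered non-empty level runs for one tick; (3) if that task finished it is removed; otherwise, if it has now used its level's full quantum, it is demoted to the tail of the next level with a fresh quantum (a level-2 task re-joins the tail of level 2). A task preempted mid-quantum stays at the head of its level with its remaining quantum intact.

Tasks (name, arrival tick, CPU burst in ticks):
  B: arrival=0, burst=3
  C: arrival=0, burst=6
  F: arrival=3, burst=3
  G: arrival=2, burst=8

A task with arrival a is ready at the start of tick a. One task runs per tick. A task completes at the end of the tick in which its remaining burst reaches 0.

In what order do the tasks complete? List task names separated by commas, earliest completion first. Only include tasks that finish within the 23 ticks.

completion order = B, F, C, G

t=0: L0/L1/L2 = BC/-/- → run B
t=1: L0/L1/L2 = BC/-/- → run B
t=2: L0/L1/L2 = BCG/-/- → run B
t=3: L0/L1/L2 = CGF/-/- → run C
t=4: L0/L1/L2 = CGF/-/- → run C
t=5: L0/L1/L2 = CGF/-/- → run C
t=6: L0/L1/L2 = GF/C/- → run G
t=7: L0/L1/L2 = GF/C/- → run G
t=8: L0/L1/L2 = GF/C/- → run G
t=9: L0/L1/L2 = F/CG/- → run F
t=10: L0/L1/L2 = F/CG/- → run F
t=11: L0/L1/L2 = F/CG/- → run F
t=12: L0/L1/L2 = -/CG/- → run C
t=13: L0/L1/L2 = -/CG/- → run C
t=14: L0/L1/L2 = -/CG/- → run C
t=15: L0/L1/L2 = -/G/- → run G
t=16: L0/L1/L2 = -/G/- → run G
t=17: L0/L1/L2 = -/G/- → run G
t=18: L0/L1/L2 = -/G/- → run G
t=19: L0/L1/L2 = -/G/- → run G
t=20: (idle)
t=21: (idle)
t=22: (idle)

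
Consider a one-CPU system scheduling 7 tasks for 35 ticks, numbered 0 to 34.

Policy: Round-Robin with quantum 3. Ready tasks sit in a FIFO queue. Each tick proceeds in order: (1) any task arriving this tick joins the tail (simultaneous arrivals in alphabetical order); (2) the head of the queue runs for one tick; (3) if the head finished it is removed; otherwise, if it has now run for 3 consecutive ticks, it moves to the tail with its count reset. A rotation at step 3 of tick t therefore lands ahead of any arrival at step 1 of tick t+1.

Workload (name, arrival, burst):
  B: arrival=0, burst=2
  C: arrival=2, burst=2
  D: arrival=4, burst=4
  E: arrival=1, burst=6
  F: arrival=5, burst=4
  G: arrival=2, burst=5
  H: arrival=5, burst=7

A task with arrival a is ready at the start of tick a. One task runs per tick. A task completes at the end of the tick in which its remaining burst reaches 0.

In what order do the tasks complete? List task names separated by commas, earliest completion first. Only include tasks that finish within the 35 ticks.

completion order = B, C, E, G, D, F, H

t=0: queue=[B] q_used=0 → run B
t=1: queue=[B,E] q_used=1 → run B
t=2: queue=[E,C,G] q_used=0 → run E
t=3: queue=[E,C,G] q_used=1 → run E
t=4: queue=[E,C,G,D] q_used=2 → run E
t=5: queue=[C,G,D,E,F,H] q_used=0 → run C
t=6: queue=[C,G,D,E,F,H] q_used=1 → run C
t=7: queue=[G,D,E,F,H] q_used=0 → run G
t=8: queue=[G,D,E,F,H] q_used=1 → run G
t=9: queue=[G,D,E,F,H] q_used=2 → run G
t=10: queue=[D,E,F,H,G] q_used=0 → run D
t=11: queue=[D,E,F,H,G] q_used=1 → run D
t=12: queue=[D,E,F,H,G] q_used=2 → run D
t=13: queue=[E,F,H,G,D] q_used=0 → run E
t=14: queue=[E,F,H,G,D] q_used=1 → run E
t=15: queue=[E,F,H,G,D] q_used=2 → run E
t=16: queue=[F,H,G,D] q_used=0 → run F
t=17: queue=[F,H,G,D] q_used=1 → run F
t=18: queue=[F,H,G,D] q_used=2 → run F
t=19: queue=[H,G,D,F] q_used=0 → run H
t=20: queue=[H,G,D,F] q_used=1 → run H
t=21: queue=[H,G,D,F] q_used=2 → run H
t=22: queue=[G,D,F,H] q_used=0 → run G
t=23: queue=[G,D,F,H] q_used=1 → run G
t=24: queue=[D,F,H] q_used=0 → run D
t=25: queue=[F,H] q_used=0 → run F
t=26: queue=[H] q_used=0 → run H
t=27: queue=[H] q_used=1 → run H
t=28: queue=[H] q_used=2 → run H
t=29: queue=[H] q_used=0 → run H
t=30: (idle)
t=31: (idle)
t=32: (idle)
t=33: (idle)
t=34: (idle)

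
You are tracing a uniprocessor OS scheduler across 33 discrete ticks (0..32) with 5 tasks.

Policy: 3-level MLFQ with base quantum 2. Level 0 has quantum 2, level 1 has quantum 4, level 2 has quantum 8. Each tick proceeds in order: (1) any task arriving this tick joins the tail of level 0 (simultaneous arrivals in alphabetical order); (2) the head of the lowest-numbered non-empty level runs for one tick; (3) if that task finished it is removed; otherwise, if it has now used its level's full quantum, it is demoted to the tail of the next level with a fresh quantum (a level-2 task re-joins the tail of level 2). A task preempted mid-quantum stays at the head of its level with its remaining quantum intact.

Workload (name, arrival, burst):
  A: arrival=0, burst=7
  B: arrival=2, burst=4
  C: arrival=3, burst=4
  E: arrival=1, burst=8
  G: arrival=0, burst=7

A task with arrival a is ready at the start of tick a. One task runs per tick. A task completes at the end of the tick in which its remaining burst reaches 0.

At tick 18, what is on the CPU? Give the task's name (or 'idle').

t=0: L0/L1/L2 = AG/-/- → run A
t=1: L0/L1/L2 = AGE/-/- → run A
t=2: L0/L1/L2 = GEB/A/- → run G
t=3: L0/L1/L2 = GEBC/A/- → run G
t=4: L0/L1/L2 = EBC/AG/- → run E
t=5: L0/L1/L2 = EBC/AG/- → run E
t=6: L0/L1/L2 = BC/AGE/- → run B
t=7: L0/L1/L2 = BC/AGE/- → run B
t=8: L0/L1/L2 = C/AGEB/- → run C
t=9: L0/L1/L2 = C/AGEB/- → run C
t=10: L0/L1/L2 = -/AGEBC/- → run A
t=11: L0/L1/L2 = -/AGEBC/- → run A
t=12: L0/L1/L2 = -/AGEBC/- → run A
t=13: L0/L1/L2 = -/AGEBC/- → run A
t=14: L0/L1/L2 = -/GEBC/A → run G
t=15: L0/L1/L2 = -/GEBC/A → run G
t=16: L0/L1/L2 = -/GEBC/A → run G
t=17: L0/L1/L2 = -/GEBC/A → run G
t=18: L0/L1/L2 = -/EBC/AG → run E
t=19: L0/L1/L2 = -/EBC/AG → run E
t=20: L0/L1/L2 = -/EBC/AG → run E
t=21: L0/L1/L2 = -/EBC/AG → run E
t=22: L0/L1/L2 = -/BC/AGE → run B
t=23: L0/L1/L2 = -/BC/AGE → run B
t=24: L0/L1/L2 = -/C/AGE → run C
t=25: L0/L1/L2 = -/C/AGE → run C
t=26: L0/L1/L2 = -/-/AGE → run A
t=27: L0/L1/L2 = -/-/GE → run G
t=28: L0/L1/L2 = -/-/E → run E
t=29: L0/L1/L2 = -/-/E → run E
t=30: (idle)
t=31: (idle)
t=32: (idle)

running at tick 18 = E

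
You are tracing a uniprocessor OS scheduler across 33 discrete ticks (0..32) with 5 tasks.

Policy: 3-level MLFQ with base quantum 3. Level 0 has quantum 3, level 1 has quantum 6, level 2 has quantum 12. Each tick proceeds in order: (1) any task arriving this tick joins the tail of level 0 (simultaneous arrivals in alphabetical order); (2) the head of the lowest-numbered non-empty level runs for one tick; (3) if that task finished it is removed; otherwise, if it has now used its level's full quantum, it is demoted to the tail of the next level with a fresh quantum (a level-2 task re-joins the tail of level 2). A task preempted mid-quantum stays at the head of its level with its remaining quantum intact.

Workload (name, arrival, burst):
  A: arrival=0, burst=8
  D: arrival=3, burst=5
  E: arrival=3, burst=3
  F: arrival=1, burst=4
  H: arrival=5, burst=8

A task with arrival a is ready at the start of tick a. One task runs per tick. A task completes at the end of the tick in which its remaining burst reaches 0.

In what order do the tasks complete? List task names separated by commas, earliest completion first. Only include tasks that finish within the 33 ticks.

t=0: L0/L1/L2 = A/-/- → run A
t=1: L0/L1/L2 = AF/-/- → run A
t=2: L0/L1/L2 = AF/-/- → run A
t=3: L0/L1/L2 = FDE/A/- → run F
t=4: L0/L1/L2 = FDE/A/- → run F
t=5: L0/L1/L2 = FDEH/A/- → run F
t=6: L0/L1/L2 = DEH/AF/- → run D
t=7: L0/L1/L2 = DEH/AF/- → run D
t=8: L0/L1/L2 = DEH/AF/- → run D
t=9: L0/L1/L2 = EH/AFD/- → run E
t=10: L0/L1/L2 = EH/AFD/- → run E
t=11: L0/L1/L2 = EH/AFD/- → run E
t=12: L0/L1/L2 = H/AFD/- → run H
t=13: L0/L1/L2 = H/AFD/- → run H
t=14: L0/L1/L2 = H/AFD/- → run H
t=15: L0/L1/L2 = -/AFDH/- → run A
t=16: L0/L1/L2 = -/AFDH/- → run A
t=17: L0/L1/L2 = -/AFDH/- → run A
t=18: L0/L1/L2 = -/AFDH/- → run A
t=19: L0/L1/L2 = -/AFDH/- → run A
t=20: L0/L1/L2 = -/FDH/- → run F
t=21: L0/L1/L2 = -/DH/- → run D
t=22: L0/L1/L2 = -/DH/- → run D
t=23: L0/L1/L2 = -/H/- → run H
t=24: L0/L1/L2 = -/H/- → run H
t=25: L0/L1/L2 = -/H/- → run H
t=26: L0/L1/L2 = -/H/- → run H
t=27: L0/L1/L2 = -/H/- → run H
t=28: (idle)
t=29: (idle)
t=30: (idle)
t=31: (idle)
t=32: (idle)

completion order = E, A, F, D, H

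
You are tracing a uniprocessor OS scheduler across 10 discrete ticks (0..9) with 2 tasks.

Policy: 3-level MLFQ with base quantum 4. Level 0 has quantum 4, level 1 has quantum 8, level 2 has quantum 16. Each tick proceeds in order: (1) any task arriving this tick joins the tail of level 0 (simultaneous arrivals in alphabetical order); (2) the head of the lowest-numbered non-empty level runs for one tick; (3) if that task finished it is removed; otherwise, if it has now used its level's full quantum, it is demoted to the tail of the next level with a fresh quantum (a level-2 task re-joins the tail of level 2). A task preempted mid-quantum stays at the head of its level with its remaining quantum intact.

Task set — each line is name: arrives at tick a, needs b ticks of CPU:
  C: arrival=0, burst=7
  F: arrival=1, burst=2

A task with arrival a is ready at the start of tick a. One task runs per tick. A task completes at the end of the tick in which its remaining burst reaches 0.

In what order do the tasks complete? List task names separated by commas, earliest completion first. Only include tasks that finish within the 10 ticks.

t=0: L0/L1/L2 = C/-/- → run C
t=1: L0/L1/L2 = CF/-/- → run C
t=2: L0/L1/L2 = CF/-/- → run C
t=3: L0/L1/L2 = CF/-/- → run C
t=4: L0/L1/L2 = F/C/- → run F
t=5: L0/L1/L2 = F/C/- → run F
t=6: L0/L1/L2 = -/C/- → run C
t=7: L0/L1/L2 = -/C/- → run C
t=8: L0/L1/L2 = -/C/- → run C
t=9: (idle)

completion order = F, C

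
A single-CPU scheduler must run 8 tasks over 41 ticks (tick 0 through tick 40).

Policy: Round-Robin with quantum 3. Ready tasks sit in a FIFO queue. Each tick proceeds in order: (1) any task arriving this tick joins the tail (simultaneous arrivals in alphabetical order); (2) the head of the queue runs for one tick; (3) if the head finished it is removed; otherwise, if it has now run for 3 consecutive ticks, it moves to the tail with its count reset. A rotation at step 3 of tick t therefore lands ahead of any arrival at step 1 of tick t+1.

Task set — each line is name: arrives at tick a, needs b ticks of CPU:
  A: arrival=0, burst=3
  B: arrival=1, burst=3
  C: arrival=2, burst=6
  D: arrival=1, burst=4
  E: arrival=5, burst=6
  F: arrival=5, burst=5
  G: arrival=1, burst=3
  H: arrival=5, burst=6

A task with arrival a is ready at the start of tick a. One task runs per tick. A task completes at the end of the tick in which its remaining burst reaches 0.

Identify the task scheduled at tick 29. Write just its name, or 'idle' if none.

running at tick 29 = E

t=0: queue=[A] q_used=0 → run A
t=1: queue=[A,B,D,G] q_used=1 → run A
t=2: queue=[A,B,D,G,C] q_used=2 → run A
t=3: queue=[B,D,G,C] q_used=0 → run B
t=4: queue=[B,D,G,C] q_used=1 → run B
t=5: queue=[B,D,G,C,E,F,H] q_used=2 → run B
t=6: queue=[D,G,C,E,F,H] q_used=0 → run D
t=7: queue=[D,G,C,E,F,H] q_used=1 → run D
t=8: queue=[D,G,C,E,F,H] q_used=2 → run D
t=9: queue=[G,C,E,F,H,D] q_used=0 → run G
t=10: queue=[G,C,E,F,H,D] q_used=1 → run G
t=11: queue=[G,C,E,F,H,D] q_used=2 → run G
t=12: queue=[C,E,F,H,D] q_used=0 → run C
t=13: queue=[C,E,F,H,D] q_used=1 → run C
t=14: queue=[C,E,F,H,D] q_used=2 → run C
t=15: queue=[E,F,H,D,C] q_used=0 → run E
t=16: queue=[E,F,H,D,C] q_used=1 → run E
t=17: queue=[E,F,H,D,C] q_used=2 → run E
t=18: queue=[F,H,D,C,E] q_used=0 → run F
t=19: queue=[F,H,D,C,E] q_used=1 → run F
t=20: queue=[F,H,D,C,E] q_used=2 → run F
t=21: queue=[H,D,C,E,F] q_used=0 → run H
t=22: queue=[H,D,C,E,F] q_used=1 → run H
t=23: queue=[H,D,C,E,F] q_used=2 → run H
t=24: queue=[D,C,E,F,H] q_used=0 → run D
t=25: queue=[C,E,F,H] q_used=0 → run C
t=26: queue=[C,E,F,H] q_used=1 → run C
t=27: queue=[C,E,F,H] q_used=2 → run C
t=28: queue=[E,F,H] q_used=0 → run E
t=29: queue=[E,F,H] q_used=1 → run E
t=30: queue=[E,F,H] q_used=2 → run E
t=31: queue=[F,H] q_used=0 → run F
t=32: queue=[F,H] q_used=1 → run F
t=33: queue=[H] q_used=0 → run H
t=34: queue=[H] q_used=1 → run H
t=35: queue=[H] q_used=2 → run H
t=36: (idle)
t=37: (idle)
t=38: (idle)
t=39: (idle)
t=40: (idle)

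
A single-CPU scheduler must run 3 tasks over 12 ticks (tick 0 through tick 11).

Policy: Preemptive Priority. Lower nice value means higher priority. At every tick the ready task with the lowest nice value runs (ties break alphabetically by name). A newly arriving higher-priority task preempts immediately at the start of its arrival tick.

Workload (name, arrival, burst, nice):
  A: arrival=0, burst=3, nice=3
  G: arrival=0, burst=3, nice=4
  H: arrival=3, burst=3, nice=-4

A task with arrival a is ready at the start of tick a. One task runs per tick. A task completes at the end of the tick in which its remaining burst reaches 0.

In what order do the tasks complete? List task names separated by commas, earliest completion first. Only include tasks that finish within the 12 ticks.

completion order = A, H, G

t=0: ready={A,G} → run A
t=1: ready={A,G} → run A
t=2: ready={A,G} → run A
t=3: ready={G,H} → run H
t=4: ready={G,H} → run H
t=5: ready={G,H} → run H
t=6: ready={G} → run G
t=7: ready={G} → run G
t=8: ready={G} → run G
t=9: (idle)
t=10: (idle)
t=11: (idle)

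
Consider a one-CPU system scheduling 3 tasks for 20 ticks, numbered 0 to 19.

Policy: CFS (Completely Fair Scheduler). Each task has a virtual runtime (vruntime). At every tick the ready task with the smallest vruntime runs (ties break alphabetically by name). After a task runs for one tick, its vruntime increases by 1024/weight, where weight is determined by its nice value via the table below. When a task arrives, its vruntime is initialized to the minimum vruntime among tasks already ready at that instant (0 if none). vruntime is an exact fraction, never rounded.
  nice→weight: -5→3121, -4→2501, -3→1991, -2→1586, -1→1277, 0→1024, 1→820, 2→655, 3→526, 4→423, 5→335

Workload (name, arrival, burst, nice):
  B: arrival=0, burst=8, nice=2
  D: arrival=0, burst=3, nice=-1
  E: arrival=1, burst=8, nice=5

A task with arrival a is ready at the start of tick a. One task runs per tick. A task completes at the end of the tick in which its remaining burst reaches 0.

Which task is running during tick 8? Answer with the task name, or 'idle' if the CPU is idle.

running at tick 8 = B

t=0: vr[B=0 D=0] → run B
t=1: vr[B=1024/655 D=0 E=0] → run D
t=2: vr[B=1024/655 D=1024/1277 E=0] → run E
t=3: vr[B=1024/655 D=1024/1277 E=1024/335] → run D
t=4: vr[B=1024/655 D=2048/1277 E=1024/335] → run B
t=5: vr[B=2048/655 D=2048/1277 E=1024/335] → run D
t=6: vr[B=2048/655 E=1024/335] → run E
t=7: vr[B=2048/655 E=2048/335] → run B
t=8: vr[B=3072/655 E=2048/335] → run B
t=9: vr[B=4096/655 E=2048/335] → run E
t=10: vr[B=4096/655 E=3072/335] → run B
t=11: vr[B=1024/131 E=3072/335] → run B
t=12: vr[B=6144/655 E=3072/335] → run E
t=13: vr[B=6144/655 E=4096/335] → run B
t=14: vr[B=7168/655 E=4096/335] → run B
t=15: vr[E=4096/335] → run E
t=16: vr[E=1024/67] → run E
t=17: vr[E=6144/335] → run E
t=18: vr[E=7168/335] → run E
t=19: (idle)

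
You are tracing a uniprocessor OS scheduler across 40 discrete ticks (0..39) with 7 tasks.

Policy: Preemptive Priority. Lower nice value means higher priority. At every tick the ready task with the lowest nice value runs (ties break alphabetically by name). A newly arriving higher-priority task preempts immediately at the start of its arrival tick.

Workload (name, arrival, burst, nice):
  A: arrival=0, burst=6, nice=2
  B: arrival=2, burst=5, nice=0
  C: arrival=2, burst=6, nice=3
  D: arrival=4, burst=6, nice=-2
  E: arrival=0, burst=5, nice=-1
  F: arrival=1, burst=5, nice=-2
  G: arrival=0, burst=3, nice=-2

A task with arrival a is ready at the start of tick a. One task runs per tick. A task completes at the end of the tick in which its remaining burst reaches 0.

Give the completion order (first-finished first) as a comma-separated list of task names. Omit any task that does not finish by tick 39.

t=0: ready={A,E,G} → run G
t=1: ready={A,E,F,G} → run F
t=2: ready={A,B,C,E,F,G} → run F
t=3: ready={A,B,C,E,F,G} → run F
t=4: ready={A,B,C,D,E,F,G} → run D
t=5: ready={A,B,C,D,E,F,G} → run D
t=6: ready={A,B,C,D,E,F,G} → run D
t=7: ready={A,B,C,D,E,F,G} → run D
t=8: ready={A,B,C,D,E,F,G} → run D
t=9: ready={A,B,C,D,E,F,G} → run D
t=10: ready={A,B,C,E,F,G} → run F
t=11: ready={A,B,C,E,F,G} → run F
t=12: ready={A,B,C,E,G} → run G
t=13: ready={A,B,C,E,G} → run G
t=14: ready={A,B,C,E} → run E
t=15: ready={A,B,C,E} → run E
t=16: ready={A,B,C,E} → run E
t=17: ready={A,B,C,E} → run E
t=18: ready={A,B,C,E} → run E
t=19: ready={A,B,C} → run B
t=20: ready={A,B,C} → run B
t=21: ready={A,B,C} → run B
t=22: ready={A,B,C} → run B
t=23: ready={A,B,C} → run B
t=24: ready={A,C} → run A
t=25: ready={A,C} → run A
t=26: ready={A,C} → run A
t=27: ready={A,C} → run A
t=28: ready={A,C} → run A
t=29: ready={A,C} → run A
t=30: ready={C} → run C
t=31: ready={C} → run C
t=32: ready={C} → run C
t=33: ready={C} → run C
t=34: ready={C} → run C
t=35: ready={C} → run C
t=36: (idle)
t=37: (idle)
t=38: (idle)
t=39: (idle)

completion order = D, F, G, E, B, A, C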